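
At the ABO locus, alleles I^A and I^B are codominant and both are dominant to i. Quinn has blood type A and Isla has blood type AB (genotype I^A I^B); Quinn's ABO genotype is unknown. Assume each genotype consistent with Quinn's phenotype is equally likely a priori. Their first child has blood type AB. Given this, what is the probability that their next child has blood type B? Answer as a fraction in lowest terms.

Possible genotypes: Quinn ∈ {I^A I^A, I^A i}; Isla ∈ {I^A I^B}.
Weight each parental genotype pair by prior × P(type-AB child):
  I^A I^A × I^A I^B: posterior weight 2/3; P(next child type B) = 0.
  I^A i × I^A I^B: posterior weight 1/3; P(next child type B) = 1/4.
Weighted sum = 1/12.

1/12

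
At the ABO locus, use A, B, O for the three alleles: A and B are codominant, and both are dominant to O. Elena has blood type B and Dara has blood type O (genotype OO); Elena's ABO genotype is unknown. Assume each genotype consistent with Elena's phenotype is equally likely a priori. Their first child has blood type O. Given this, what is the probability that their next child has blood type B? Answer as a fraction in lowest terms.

Possible genotypes: Elena ∈ {BB, BO}; Dara ∈ {OO}.
Weight each parental genotype pair by prior × P(type-O child):
  BO × OO: posterior weight 1; P(next child type B) = 1/2.
Weighted sum = 1/2.

1/2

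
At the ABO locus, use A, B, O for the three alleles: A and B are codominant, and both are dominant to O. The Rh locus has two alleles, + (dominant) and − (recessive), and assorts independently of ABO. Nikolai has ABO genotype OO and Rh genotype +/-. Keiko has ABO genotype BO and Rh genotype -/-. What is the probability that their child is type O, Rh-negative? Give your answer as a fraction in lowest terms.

1/4

ABO cross OO × BO → offspring phenotypes: 1/2 O, 1/2 B.
Rh cross +/- × -/- → 1/2 Rh+, 1/2 Rh-.
Independent loci: P(type O, Rh-negative) = 1/2 × 1/2 = 1/4.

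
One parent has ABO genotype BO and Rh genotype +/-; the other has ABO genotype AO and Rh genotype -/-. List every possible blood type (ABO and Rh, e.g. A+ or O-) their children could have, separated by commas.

Gametes from BO × AO give offspring ABO genotypes AB, AO, BO, OO, i.e. phenotypes O, A, B, AB.
Rh cross +/- × -/- → phenotypes Rh+, Rh-.
Combining independently: O+, O-, A+, A-, B+, B-, AB+, AB-.

O+, O-, A+, A-, B+, B-, AB+, AB-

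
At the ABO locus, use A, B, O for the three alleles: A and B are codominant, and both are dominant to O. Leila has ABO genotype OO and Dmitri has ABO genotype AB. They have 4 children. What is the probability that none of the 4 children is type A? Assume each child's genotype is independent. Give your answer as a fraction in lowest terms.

1/16

ABO cross OO × AB → 1/2 A, 1/2 B.
So P(type A) = 1/2 per child.
P(not type A) = 1/2 for one child; (1/2)^4 = 1/16.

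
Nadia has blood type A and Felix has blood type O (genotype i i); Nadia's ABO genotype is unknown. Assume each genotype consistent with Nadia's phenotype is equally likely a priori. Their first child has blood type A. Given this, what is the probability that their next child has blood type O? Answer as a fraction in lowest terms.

Possible genotypes: Nadia ∈ {I^A I^A, I^A i}; Felix ∈ {i i}.
Weight each parental genotype pair by prior × P(type-A child):
  I^A I^A × i i: posterior weight 2/3; P(next child type O) = 0.
  I^A i × i i: posterior weight 1/3; P(next child type O) = 1/2.
Weighted sum = 1/6.

1/6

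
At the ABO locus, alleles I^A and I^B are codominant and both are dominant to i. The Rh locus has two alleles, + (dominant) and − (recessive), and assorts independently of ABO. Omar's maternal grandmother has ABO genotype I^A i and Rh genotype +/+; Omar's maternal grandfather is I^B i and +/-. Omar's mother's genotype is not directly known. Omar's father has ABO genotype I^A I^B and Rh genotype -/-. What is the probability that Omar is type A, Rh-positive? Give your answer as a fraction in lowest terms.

Omar's mother's ABO genotype from I^A i × I^B i: 1/4 I^A I^B, 1/4 I^A i, 1/4 I^B i, 1/4 i i.
Crossing each possibility with the father I^A I^B and summing P(type A): 1/4·1/4 + 1/4·1/2 + 1/4·1/4 + 1/4·1/2 = 3/8.
Similarly for Rh via the mother's Rh distribution: P(Rh+) = 3/4.
Independent loci: 3/8 × 3/4 = 9/32.

9/32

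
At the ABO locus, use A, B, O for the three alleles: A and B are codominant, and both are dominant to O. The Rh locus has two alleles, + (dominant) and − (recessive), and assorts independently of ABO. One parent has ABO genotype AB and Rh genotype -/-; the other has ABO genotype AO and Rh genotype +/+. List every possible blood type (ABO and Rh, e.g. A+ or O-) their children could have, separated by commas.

A+, B+, AB+

Gametes from AB × AO give offspring ABO genotypes AA, AB, AO, BO, i.e. phenotypes A, B, AB.
Rh cross -/- × +/+ → phenotypes Rh+.
Combining independently: A+, B+, AB+.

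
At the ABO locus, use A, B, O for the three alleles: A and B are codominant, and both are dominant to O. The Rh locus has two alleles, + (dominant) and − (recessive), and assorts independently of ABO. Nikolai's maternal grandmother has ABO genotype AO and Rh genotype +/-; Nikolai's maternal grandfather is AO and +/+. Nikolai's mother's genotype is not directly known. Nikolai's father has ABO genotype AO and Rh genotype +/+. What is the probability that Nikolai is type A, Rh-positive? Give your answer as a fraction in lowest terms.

Nikolai's mother's ABO genotype from AO × AO: 1/4 AA, 1/2 AO, 1/4 OO.
Crossing each possibility with the father AO and summing P(type A): 1/4·1 + 1/2·3/4 + 1/4·1/2 = 3/4.
Similarly for Rh via the mother's Rh distribution: P(Rh+) = 1.
Independent loci: 3/4 × 1 = 3/4.

3/4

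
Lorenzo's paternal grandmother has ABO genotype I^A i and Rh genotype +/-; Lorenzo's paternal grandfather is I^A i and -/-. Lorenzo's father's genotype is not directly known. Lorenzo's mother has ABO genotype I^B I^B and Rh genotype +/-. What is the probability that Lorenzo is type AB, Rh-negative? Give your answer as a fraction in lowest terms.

Lorenzo's father's ABO genotype from I^A i × I^A i: 1/4 I^A I^A, 1/2 I^A i, 1/4 i i.
Crossing each possibility with the mother I^B I^B and summing P(type AB): 1/4·1 + 1/2·1/2 + 1/4·0 = 1/2.
Similarly for Rh via the father's Rh distribution: P(Rh-) = 3/8.
Independent loci: 1/2 × 3/8 = 3/16.

3/16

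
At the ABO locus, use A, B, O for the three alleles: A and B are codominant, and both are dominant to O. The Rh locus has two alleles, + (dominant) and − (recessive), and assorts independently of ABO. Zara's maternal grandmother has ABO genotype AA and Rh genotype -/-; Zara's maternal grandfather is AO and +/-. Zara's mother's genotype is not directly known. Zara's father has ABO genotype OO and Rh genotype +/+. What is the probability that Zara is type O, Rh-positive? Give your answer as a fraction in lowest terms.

Zara's mother's ABO genotype from AA × AO: 1/2 AA, 1/2 AO.
Crossing each possibility with the father OO and summing P(type O): 1/2·0 + 1/2·1/2 = 1/4.
Similarly for Rh via the mother's Rh distribution: P(Rh+) = 1.
Independent loci: 1/4 × 1 = 1/4.

1/4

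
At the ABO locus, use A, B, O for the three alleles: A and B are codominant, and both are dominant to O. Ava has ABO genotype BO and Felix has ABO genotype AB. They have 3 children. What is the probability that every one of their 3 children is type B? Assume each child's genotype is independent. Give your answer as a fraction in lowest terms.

1/8

ABO cross BO × AB → 1/4 A, 1/2 B, 1/4 AB.
So P(type B) = 1/2 per child.
All 3 independent: (1/2)^3 = 1/8.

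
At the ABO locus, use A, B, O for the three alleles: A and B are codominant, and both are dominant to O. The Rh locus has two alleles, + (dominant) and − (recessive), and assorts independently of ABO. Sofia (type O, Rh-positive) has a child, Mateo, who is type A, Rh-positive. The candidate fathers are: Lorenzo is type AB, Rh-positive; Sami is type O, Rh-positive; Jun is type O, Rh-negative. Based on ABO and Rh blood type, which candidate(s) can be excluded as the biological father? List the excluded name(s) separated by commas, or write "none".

A candidate is excluded only if no genotype consistent with his phenotype could produce a type A, Rh-positive child with a type O, Rh-positive mother.
Sami (type O, Rh+): no genotype consistent with that phenotype can produce a type-A Rh+ child with a type-O mother.
Jun (type O, Rh-): no genotype consistent with that phenotype can produce a type-A Rh+ child with a type-O mother.

Sami, Jun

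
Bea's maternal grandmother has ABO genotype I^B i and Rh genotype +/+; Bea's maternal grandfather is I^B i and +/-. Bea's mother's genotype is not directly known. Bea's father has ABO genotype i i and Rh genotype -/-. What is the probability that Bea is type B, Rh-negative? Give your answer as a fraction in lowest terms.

Bea's mother's ABO genotype from I^B i × I^B i: 1/4 I^B I^B, 1/2 I^B i, 1/4 i i.
Crossing each possibility with the father i i and summing P(type B): 1/4·1 + 1/2·1/2 + 1/4·0 = 1/2.
Similarly for Rh via the mother's Rh distribution: P(Rh-) = 1/4.
Independent loci: 1/2 × 1/4 = 1/8.

1/8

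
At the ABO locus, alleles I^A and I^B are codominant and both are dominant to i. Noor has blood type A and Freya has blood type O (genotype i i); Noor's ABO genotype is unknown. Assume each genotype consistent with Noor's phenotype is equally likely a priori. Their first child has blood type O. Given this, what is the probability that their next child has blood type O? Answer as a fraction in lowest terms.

1/2

Possible genotypes: Noor ∈ {I^A I^A, I^A i}; Freya ∈ {i i}.
Weight each parental genotype pair by prior × P(type-O child):
  I^A i × i i: posterior weight 1; P(next child type O) = 1/2.
Weighted sum = 1/2.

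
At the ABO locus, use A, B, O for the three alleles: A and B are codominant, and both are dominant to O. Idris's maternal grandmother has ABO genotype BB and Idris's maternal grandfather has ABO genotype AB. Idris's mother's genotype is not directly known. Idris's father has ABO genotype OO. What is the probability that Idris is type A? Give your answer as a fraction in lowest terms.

1/4

Idris's mother's ABO genotype from BB × AB: 1/2 AB, 1/2 BB.
Crossing each possibility with the father OO and summing P(type A): 1/2·1/2 + 1/2·0 = 1/4.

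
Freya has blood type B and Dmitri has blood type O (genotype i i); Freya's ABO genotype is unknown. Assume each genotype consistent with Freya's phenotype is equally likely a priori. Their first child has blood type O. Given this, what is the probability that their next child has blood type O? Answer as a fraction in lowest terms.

1/2

Possible genotypes: Freya ∈ {I^B I^B, I^B i}; Dmitri ∈ {i i}.
Weight each parental genotype pair by prior × P(type-O child):
  I^B i × i i: posterior weight 1; P(next child type O) = 1/2.
Weighted sum = 1/2.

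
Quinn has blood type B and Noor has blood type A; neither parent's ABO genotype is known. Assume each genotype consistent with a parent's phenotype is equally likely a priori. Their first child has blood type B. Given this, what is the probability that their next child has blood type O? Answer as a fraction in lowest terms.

Possible genotypes: Quinn ∈ {I^B I^B, I^B i}; Noor ∈ {I^A I^A, I^A i}.
Weight each parental genotype pair by prior × P(type-B child):
  I^B I^B × I^A i: posterior weight 2/3; P(next child type O) = 0.
  I^B i × I^A i: posterior weight 1/3; P(next child type O) = 1/4.
Weighted sum = 1/12.

1/12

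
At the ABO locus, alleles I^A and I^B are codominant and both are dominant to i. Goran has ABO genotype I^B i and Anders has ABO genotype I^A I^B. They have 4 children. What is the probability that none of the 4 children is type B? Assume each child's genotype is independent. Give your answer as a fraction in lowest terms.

1/16

ABO cross I^B i × I^A I^B → 1/4 A, 1/2 B, 1/4 AB.
So P(type B) = 1/2 per child.
P(not type B) = 1/2 for one child; (1/2)^4 = 1/16.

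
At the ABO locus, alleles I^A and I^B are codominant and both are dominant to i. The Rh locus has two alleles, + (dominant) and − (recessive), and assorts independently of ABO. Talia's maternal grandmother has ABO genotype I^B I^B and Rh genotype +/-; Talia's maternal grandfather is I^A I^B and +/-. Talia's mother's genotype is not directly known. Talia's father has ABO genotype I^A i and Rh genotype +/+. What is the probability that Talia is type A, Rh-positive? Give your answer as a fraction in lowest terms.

1/4

Talia's mother's ABO genotype from I^B I^B × I^A I^B: 1/2 I^A I^B, 1/2 I^B I^B.
Crossing each possibility with the father I^A i and summing P(type A): 1/2·1/2 + 1/2·0 = 1/4.
Similarly for Rh via the mother's Rh distribution: P(Rh+) = 1.
Independent loci: 1/4 × 1 = 1/4.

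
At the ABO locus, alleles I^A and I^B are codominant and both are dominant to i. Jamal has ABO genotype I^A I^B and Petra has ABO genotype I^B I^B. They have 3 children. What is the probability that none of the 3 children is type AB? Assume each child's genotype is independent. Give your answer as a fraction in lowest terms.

ABO cross I^A I^B × I^B I^B → 1/2 B, 1/2 AB.
So P(type AB) = 1/2 per child.
P(not type AB) = 1/2 for one child; (1/2)^3 = 1/8.

1/8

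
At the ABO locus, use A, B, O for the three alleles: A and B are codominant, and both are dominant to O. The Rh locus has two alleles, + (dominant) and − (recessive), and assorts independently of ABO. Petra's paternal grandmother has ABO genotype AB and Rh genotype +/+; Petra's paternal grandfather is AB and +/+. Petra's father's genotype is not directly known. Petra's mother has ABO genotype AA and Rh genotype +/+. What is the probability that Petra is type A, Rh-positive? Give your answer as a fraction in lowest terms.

Petra's father's ABO genotype from AB × AB: 1/4 AA, 1/2 AB, 1/4 BB.
Crossing each possibility with the mother AA and summing P(type A): 1/4·1 + 1/2·1/2 + 1/4·0 = 1/2.
Similarly for Rh via the father's Rh distribution: P(Rh+) = 1.
Independent loci: 1/2 × 1 = 1/2.

1/2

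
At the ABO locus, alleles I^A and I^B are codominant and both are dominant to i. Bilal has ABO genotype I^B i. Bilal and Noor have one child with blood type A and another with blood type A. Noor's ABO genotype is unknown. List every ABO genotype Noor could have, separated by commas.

I^A I^A, I^A I^B, I^A i

For each candidate genotype of Noor, check whether crossing it with I^B i can produce every observed child phenotype.
  I^A I^A → possible child types {A, AB} ✓
  I^A I^B → possible child types {A, B, AB} ✓
  I^A i → possible child types {O, A, B, AB} ✓
  I^B I^B → possible child types {B} ✗
  I^B i → possible child types {O, B} ✗
  i i → possible child types {O, B} ✗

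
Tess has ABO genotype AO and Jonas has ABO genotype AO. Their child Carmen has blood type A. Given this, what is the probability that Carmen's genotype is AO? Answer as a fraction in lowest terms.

Cross AO × AO → 1/4 AA, 1/2 AO, 1/4 OO.
Type-A genotypes among offspring: AA (1/4), AO (1/2); total 3/4.
P(AO | type A) = (1/2) / (3/4) = 2/3.

2/3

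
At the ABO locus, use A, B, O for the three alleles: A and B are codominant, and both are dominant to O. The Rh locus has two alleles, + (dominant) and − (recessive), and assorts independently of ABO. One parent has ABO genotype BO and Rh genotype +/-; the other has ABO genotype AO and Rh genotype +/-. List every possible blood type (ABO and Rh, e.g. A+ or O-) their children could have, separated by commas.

O+, O-, A+, A-, B+, B-, AB+, AB-

Gametes from BO × AO give offspring ABO genotypes AB, AO, BO, OO, i.e. phenotypes O, A, B, AB.
Rh cross +/- × +/- → phenotypes Rh+, Rh-.
Combining independently: O+, O-, A+, A-, B+, B-, AB+, AB-.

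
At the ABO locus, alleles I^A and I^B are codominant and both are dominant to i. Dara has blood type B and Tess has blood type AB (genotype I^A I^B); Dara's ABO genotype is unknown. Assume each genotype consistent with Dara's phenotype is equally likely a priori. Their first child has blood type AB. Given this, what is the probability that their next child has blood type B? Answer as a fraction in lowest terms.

1/2

Possible genotypes: Dara ∈ {I^B I^B, I^B i}; Tess ∈ {I^A I^B}.
Weight each parental genotype pair by prior × P(type-AB child):
  I^B I^B × I^A I^B: posterior weight 2/3; P(next child type B) = 1/2.
  I^B i × I^A I^B: posterior weight 1/3; P(next child type B) = 1/2.
Weighted sum = 1/2.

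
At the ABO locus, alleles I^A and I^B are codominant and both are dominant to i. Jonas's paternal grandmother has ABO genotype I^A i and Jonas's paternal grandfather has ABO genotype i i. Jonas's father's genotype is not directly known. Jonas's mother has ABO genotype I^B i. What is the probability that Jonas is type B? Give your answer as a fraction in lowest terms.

Jonas's father's ABO genotype from I^A i × i i: 1/2 I^A i, 1/2 i i.
Crossing each possibility with the mother I^B i and summing P(type B): 1/2·1/4 + 1/2·1/2 = 3/8.

3/8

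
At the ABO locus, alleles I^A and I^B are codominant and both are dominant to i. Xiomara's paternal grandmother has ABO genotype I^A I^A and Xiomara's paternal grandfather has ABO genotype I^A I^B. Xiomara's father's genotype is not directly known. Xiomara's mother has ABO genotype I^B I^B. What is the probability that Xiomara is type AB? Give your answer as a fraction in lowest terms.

Xiomara's father's ABO genotype from I^A I^A × I^A I^B: 1/2 I^A I^A, 1/2 I^A I^B.
Crossing each possibility with the mother I^B I^B and summing P(type AB): 1/2·1 + 1/2·1/2 = 3/4.

3/4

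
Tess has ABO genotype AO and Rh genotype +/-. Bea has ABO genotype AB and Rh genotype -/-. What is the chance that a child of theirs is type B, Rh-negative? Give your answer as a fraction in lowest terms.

1/8

ABO cross AO × AB → offspring phenotypes: 1/2 A, 1/4 B, 1/4 AB.
Rh cross +/- × -/- → 1/2 Rh+, 1/2 Rh-.
Independent loci: P(type B, Rh-negative) = 1/4 × 1/2 = 1/8.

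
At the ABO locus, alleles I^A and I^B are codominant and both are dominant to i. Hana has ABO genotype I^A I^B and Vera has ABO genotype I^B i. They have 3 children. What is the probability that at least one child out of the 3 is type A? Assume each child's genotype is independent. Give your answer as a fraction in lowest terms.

37/64

ABO cross I^A I^B × I^B i → 1/4 A, 1/2 B, 1/4 AB.
So P(type A) = 1/4 per child.
P(none) = (3/4)^3 = 27/64; P(at least one) = 1 − 27/64 = 37/64.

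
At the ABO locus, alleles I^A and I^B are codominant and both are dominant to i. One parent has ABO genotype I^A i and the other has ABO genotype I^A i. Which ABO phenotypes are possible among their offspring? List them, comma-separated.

O, A

Gametes from I^A i × I^A i give offspring ABO genotypes I^A I^A, I^A i, i i, i.e. phenotypes O, A.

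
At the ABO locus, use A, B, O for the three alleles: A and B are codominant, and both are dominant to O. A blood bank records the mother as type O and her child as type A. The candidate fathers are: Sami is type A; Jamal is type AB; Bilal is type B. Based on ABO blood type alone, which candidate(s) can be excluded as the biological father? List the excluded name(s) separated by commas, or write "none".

Bilal

A candidate is excluded only if no genotype consistent with his phenotype could produce a type A child with a type O mother.
Bilal (type B): no genotype consistent with that phenotype can produce a type-A child with a type-O mother.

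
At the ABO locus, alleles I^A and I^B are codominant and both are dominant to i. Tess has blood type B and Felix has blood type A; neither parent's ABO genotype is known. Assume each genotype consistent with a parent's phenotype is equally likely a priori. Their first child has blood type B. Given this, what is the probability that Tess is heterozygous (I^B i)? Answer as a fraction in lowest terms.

Possible genotypes: Tess ∈ {I^B I^B, I^B i}; Felix ∈ {I^A I^A, I^A i}.
Weight each parental genotype pair by prior × P(type-B child):
  I^B I^B × I^A i: posterior weight 2/3.
  I^B i × I^A i: posterior weight 1/3.
Sum the posterior weight over pairs where Tess is I^B i: 1/3.

1/3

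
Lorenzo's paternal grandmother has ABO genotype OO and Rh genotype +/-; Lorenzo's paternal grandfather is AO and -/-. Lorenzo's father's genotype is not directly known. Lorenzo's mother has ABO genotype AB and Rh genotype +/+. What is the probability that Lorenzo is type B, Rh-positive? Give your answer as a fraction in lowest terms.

Lorenzo's father's ABO genotype from OO × AO: 1/2 AO, 1/2 OO.
Crossing each possibility with the mother AB and summing P(type B): 1/2·1/4 + 1/2·1/2 = 3/8.
Similarly for Rh via the father's Rh distribution: P(Rh+) = 1.
Independent loci: 3/8 × 1 = 3/8.

3/8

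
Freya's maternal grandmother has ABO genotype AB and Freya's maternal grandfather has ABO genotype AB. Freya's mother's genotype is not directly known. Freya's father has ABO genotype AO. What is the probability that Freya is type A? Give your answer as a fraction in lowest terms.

1/2

Freya's mother's ABO genotype from AB × AB: 1/4 AA, 1/2 AB, 1/4 BB.
Crossing each possibility with the father AO and summing P(type A): 1/4·1 + 1/2·1/2 + 1/4·0 = 1/2.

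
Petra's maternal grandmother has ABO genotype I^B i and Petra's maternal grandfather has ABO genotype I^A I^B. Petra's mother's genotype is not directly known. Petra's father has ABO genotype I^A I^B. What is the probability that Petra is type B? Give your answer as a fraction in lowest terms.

3/8

Petra's mother's ABO genotype from I^B i × I^A I^B: 1/4 I^A I^B, 1/4 I^A i, 1/4 I^B I^B, 1/4 I^B i.
Crossing each possibility with the father I^A I^B and summing P(type B): 1/4·1/4 + 1/4·1/4 + 1/4·1/2 + 1/4·1/2 = 3/8.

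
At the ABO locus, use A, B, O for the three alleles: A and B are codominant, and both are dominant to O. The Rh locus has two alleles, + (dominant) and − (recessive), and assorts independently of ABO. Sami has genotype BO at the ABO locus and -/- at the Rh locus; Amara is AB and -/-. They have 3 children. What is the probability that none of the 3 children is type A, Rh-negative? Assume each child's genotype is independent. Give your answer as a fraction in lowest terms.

27/64

ABO cross BO × AB → 1/4 A, 1/2 B, 1/4 AB.
Rh cross -/- × -/- → 1 Rh-; so P(type A, Rh-negative) = 1/4 × 1 = 1/4 per child.
P(not type A, Rh-negative) = 3/4 for one child; (3/4)^3 = 27/64.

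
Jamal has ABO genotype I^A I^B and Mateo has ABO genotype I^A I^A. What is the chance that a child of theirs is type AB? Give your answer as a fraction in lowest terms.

ABO cross I^A I^B × I^A I^A → offspring phenotypes: 1/2 A, 1/2 AB.
So P(type AB) = 1/2.

1/2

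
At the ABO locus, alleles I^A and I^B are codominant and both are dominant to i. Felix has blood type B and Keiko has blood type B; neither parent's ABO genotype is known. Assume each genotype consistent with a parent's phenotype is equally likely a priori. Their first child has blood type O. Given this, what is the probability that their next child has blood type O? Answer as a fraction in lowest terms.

1/4

Possible genotypes: Felix ∈ {I^B I^B, I^B i}; Keiko ∈ {I^B I^B, I^B i}.
Weight each parental genotype pair by prior × P(type-O child):
  I^B i × I^B i: posterior weight 1; P(next child type O) = 1/4.
Weighted sum = 1/4.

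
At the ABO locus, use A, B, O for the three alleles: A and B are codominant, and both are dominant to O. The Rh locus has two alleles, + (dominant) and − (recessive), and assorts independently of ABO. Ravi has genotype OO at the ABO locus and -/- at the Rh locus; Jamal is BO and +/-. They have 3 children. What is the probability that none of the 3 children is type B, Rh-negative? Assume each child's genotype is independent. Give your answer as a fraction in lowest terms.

27/64

ABO cross OO × BO → 1/2 O, 1/2 B.
Rh cross -/- × +/- → 1/2 Rh+, 1/2 Rh-; so P(type B, Rh-negative) = 1/2 × 1/2 = 1/4 per child.
P(not type B, Rh-negative) = 3/4 for one child; (3/4)^3 = 27/64.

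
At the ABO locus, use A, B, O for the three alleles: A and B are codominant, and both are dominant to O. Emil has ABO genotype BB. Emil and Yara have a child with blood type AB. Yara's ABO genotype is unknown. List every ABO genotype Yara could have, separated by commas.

For each candidate genotype of Yara, check whether crossing it with BB can produce every observed child phenotype.
  AA → possible child types {AB} ✓
  AB → possible child types {B, AB} ✓
  AO → possible child types {B, AB} ✓
  BB → possible child types {B} ✗
  BO → possible child types {B} ✗
  OO → possible child types {B} ✗

AA, AB, AO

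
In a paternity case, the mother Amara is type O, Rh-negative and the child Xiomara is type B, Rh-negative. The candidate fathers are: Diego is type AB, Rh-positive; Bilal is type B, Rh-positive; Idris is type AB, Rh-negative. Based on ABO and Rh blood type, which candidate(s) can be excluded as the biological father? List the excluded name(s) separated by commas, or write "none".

none

A candidate is excluded only if no genotype consistent with his phenotype could produce a type B, Rh-negative child with a type O, Rh-negative mother.
Every candidate has at least one consistent genotype combination, so none can be excluded.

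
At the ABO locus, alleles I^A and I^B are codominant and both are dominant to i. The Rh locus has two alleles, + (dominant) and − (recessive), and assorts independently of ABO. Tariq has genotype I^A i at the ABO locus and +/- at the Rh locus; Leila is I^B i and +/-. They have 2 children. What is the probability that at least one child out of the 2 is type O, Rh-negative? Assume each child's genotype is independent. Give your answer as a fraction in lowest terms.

31/256

ABO cross I^A i × I^B i → 1/4 O, 1/4 A, 1/4 B, 1/4 AB.
Rh cross +/- × +/- → 3/4 Rh+, 1/4 Rh-; so P(type O, Rh-negative) = 1/4 × 1/4 = 1/16 per child.
P(none) = (15/16)^2 = 225/256; P(at least one) = 1 − 225/256 = 31/256.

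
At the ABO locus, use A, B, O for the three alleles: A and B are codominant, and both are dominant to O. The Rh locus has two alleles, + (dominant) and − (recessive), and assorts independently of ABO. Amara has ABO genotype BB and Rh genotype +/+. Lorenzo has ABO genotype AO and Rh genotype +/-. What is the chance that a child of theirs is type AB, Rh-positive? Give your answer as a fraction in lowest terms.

ABO cross BB × AO → offspring phenotypes: 1/2 B, 1/2 AB.
Rh cross +/+ × +/- → 1 Rh+.
Independent loci: P(type AB, Rh-positive) = 1/2 × 1 = 1/2.

1/2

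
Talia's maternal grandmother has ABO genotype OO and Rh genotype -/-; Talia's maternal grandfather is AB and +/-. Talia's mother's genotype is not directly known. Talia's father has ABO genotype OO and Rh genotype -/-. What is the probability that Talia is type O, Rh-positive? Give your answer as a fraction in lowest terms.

Talia's mother's ABO genotype from OO × AB: 1/2 AO, 1/2 BO.
Crossing each possibility with the father OO and summing P(type O): 1/2·1/2 + 1/2·1/2 = 1/2.
Similarly for Rh via the mother's Rh distribution: P(Rh+) = 1/4.
Independent loci: 1/2 × 1/4 = 1/8.

1/8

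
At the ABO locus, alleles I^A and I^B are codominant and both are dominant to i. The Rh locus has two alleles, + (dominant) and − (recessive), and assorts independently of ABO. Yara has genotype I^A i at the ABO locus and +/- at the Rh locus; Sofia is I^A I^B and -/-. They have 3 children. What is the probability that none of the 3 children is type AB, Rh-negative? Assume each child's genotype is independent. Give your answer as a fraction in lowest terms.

ABO cross I^A i × I^A I^B → 1/2 A, 1/4 B, 1/4 AB.
Rh cross +/- × -/- → 1/2 Rh+, 1/2 Rh-; so P(type AB, Rh-negative) = 1/4 × 1/2 = 1/8 per child.
P(not type AB, Rh-negative) = 7/8 for one child; (7/8)^3 = 343/512.

343/512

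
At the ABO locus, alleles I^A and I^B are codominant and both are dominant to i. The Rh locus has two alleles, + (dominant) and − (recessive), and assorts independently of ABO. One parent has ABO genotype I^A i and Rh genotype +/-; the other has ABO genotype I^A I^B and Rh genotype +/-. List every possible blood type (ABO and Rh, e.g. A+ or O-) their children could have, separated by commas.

A+, A-, B+, B-, AB+, AB-

Gametes from I^A i × I^A I^B give offspring ABO genotypes I^A I^A, I^A I^B, I^A i, I^B i, i.e. phenotypes A, B, AB.
Rh cross +/- × +/- → phenotypes Rh+, Rh-.
Combining independently: A+, A-, B+, B-, AB+, AB-.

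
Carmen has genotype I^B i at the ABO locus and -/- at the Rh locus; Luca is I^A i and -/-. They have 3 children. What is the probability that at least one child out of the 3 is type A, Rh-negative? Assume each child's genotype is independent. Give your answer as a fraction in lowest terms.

37/64

ABO cross I^B i × I^A i → 1/4 O, 1/4 A, 1/4 B, 1/4 AB.
Rh cross -/- × -/- → 1 Rh-; so P(type A, Rh-negative) = 1/4 × 1 = 1/4 per child.
P(none) = (3/4)^3 = 27/64; P(at least one) = 1 − 27/64 = 37/64.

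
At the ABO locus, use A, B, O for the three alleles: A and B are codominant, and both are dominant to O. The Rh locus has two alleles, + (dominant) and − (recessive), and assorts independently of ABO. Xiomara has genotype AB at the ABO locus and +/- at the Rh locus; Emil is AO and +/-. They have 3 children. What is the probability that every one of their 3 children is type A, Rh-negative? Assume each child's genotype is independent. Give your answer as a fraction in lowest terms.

ABO cross AB × AO → 1/2 A, 1/4 B, 1/4 AB.
Rh cross +/- × +/- → 3/4 Rh+, 1/4 Rh-; so P(type A, Rh-negative) = 1/2 × 1/4 = 1/8 per child.
All 3 independent: (1/8)^3 = 1/512.

1/512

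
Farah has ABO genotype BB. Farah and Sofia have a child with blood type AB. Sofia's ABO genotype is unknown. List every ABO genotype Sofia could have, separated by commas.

For each candidate genotype of Sofia, check whether crossing it with BB can produce every observed child phenotype.
  AA → possible child types {AB} ✓
  AB → possible child types {B, AB} ✓
  AO → possible child types {B, AB} ✓
  BB → possible child types {B} ✗
  BO → possible child types {B} ✗
  OO → possible child types {B} ✗

AA, AB, AO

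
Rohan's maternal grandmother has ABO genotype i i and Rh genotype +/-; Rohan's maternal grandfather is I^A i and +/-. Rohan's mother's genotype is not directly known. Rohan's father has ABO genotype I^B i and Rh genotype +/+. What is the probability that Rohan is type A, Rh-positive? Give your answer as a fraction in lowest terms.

1/8

Rohan's mother's ABO genotype from i i × I^A i: 1/2 I^A i, 1/2 i i.
Crossing each possibility with the father I^B i and summing P(type A): 1/2·1/4 + 1/2·0 = 1/8.
Similarly for Rh via the mother's Rh distribution: P(Rh+) = 1.
Independent loci: 1/8 × 1 = 1/8.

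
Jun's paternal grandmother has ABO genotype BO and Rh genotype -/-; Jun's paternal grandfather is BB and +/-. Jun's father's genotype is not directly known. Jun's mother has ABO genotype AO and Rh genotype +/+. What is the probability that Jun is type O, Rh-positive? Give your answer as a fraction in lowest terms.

Jun's father's ABO genotype from BO × BB: 1/2 BB, 1/2 BO.
Crossing each possibility with the mother AO and summing P(type O): 1/2·0 + 1/2·1/4 = 1/8.
Similarly for Rh via the father's Rh distribution: P(Rh+) = 1.
Independent loci: 1/8 × 1 = 1/8.

1/8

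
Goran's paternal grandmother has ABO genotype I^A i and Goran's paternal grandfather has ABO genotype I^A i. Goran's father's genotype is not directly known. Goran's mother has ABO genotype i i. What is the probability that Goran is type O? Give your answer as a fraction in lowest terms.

Goran's father's ABO genotype from I^A i × I^A i: 1/4 I^A I^A, 1/2 I^A i, 1/4 i i.
Crossing each possibility with the mother i i and summing P(type O): 1/4·0 + 1/2·1/2 + 1/4·1 = 1/2.

1/2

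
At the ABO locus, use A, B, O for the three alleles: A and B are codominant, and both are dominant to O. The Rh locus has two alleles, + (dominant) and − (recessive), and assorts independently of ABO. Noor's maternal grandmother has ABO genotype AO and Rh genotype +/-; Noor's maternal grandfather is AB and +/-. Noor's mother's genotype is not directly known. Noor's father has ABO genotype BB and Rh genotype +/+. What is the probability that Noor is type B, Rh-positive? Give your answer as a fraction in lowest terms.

Noor's mother's ABO genotype from AO × AB: 1/4 AA, 1/4 AB, 1/4 AO, 1/4 BO.
Crossing each possibility with the father BB and summing P(type B): 1/4·0 + 1/4·1/2 + 1/4·1/2 + 1/4·1 = 1/2.
Similarly for Rh via the mother's Rh distribution: P(Rh+) = 1.
Independent loci: 1/2 × 1 = 1/2.

1/2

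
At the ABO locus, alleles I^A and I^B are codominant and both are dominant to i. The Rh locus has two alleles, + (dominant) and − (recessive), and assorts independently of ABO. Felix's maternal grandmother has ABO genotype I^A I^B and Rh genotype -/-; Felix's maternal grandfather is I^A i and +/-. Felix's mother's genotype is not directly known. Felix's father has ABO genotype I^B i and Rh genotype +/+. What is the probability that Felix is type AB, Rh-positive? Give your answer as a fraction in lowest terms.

Felix's mother's ABO genotype from I^A I^B × I^A i: 1/4 I^A I^A, 1/4 I^A I^B, 1/4 I^A i, 1/4 I^B i.
Crossing each possibility with the father I^B i and summing P(type AB): 1/4·1/2 + 1/4·1/4 + 1/4·1/4 + 1/4·0 = 1/4.
Similarly for Rh via the mother's Rh distribution: P(Rh+) = 1.
Independent loci: 1/4 × 1 = 1/4.

1/4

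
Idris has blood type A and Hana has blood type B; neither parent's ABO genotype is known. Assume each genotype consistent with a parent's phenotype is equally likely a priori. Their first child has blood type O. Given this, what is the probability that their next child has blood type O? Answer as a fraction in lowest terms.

1/4

Possible genotypes: Idris ∈ {I^A I^A, I^A i}; Hana ∈ {I^B I^B, I^B i}.
Weight each parental genotype pair by prior × P(type-O child):
  I^A i × I^B i: posterior weight 1; P(next child type O) = 1/4.
Weighted sum = 1/4.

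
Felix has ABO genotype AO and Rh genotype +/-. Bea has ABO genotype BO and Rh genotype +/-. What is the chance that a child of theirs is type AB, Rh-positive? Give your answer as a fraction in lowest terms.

3/16

ABO cross AO × BO → offspring phenotypes: 1/4 O, 1/4 A, 1/4 B, 1/4 AB.
Rh cross +/- × +/- → 3/4 Rh+, 1/4 Rh-.
Independent loci: P(type AB, Rh-positive) = 1/4 × 3/4 = 3/16.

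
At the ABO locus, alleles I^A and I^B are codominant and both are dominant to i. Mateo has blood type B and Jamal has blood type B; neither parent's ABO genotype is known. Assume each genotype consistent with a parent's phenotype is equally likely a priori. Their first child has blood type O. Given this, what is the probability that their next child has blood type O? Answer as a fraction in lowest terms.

1/4

Possible genotypes: Mateo ∈ {I^B I^B, I^B i}; Jamal ∈ {I^B I^B, I^B i}.
Weight each parental genotype pair by prior × P(type-O child):
  I^B i × I^B i: posterior weight 1; P(next child type O) = 1/4.
Weighted sum = 1/4.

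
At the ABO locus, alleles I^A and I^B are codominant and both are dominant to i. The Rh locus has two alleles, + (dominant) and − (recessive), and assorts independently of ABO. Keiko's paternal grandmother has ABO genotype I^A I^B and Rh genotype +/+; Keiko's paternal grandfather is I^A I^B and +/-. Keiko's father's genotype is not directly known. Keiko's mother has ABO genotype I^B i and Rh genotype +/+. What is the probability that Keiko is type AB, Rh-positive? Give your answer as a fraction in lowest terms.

1/4

Keiko's father's ABO genotype from I^A I^B × I^A I^B: 1/4 I^A I^A, 1/2 I^A I^B, 1/4 I^B I^B.
Crossing each possibility with the mother I^B i and summing P(type AB): 1/4·1/2 + 1/2·1/4 + 1/4·0 = 1/4.
Similarly for Rh via the father's Rh distribution: P(Rh+) = 1.
Independent loci: 1/4 × 1 = 1/4.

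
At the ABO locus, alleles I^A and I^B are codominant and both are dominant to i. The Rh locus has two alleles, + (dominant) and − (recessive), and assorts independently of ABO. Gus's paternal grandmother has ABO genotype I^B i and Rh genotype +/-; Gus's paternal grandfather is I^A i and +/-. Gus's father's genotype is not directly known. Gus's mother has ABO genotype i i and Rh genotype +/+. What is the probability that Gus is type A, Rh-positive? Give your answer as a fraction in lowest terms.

1/4

Gus's father's ABO genotype from I^B i × I^A i: 1/4 I^A I^B, 1/4 I^A i, 1/4 I^B i, 1/4 i i.
Crossing each possibility with the mother i i and summing P(type A): 1/4·1/2 + 1/4·1/2 + 1/4·0 + 1/4·0 = 1/4.
Similarly for Rh via the father's Rh distribution: P(Rh+) = 1.
Independent loci: 1/4 × 1 = 1/4.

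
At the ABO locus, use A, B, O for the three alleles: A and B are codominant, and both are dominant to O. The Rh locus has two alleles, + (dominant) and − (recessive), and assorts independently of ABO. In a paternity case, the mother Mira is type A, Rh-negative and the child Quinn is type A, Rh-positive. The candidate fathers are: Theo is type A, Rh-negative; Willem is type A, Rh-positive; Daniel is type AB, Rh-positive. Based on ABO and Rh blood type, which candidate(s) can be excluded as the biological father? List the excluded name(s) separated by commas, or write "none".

Theo

A candidate is excluded only if no genotype consistent with his phenotype could produce a type A, Rh-positive child with a type A, Rh-negative mother.
Theo (type A, Rh-): no genotype consistent with that phenotype can produce a type-A Rh+ child with a type-A mother.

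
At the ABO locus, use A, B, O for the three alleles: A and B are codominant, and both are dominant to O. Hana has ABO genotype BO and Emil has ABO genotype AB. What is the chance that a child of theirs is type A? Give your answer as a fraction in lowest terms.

ABO cross BO × AB → offspring phenotypes: 1/4 A, 1/2 B, 1/4 AB.
So P(type A) = 1/4.

1/4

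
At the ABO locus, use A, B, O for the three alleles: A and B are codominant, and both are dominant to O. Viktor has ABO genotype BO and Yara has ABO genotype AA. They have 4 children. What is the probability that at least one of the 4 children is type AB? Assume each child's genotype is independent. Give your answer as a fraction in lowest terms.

ABO cross BO × AA → 1/2 A, 1/2 AB.
So P(type AB) = 1/2 per child.
P(none) = (1/2)^4 = 1/16; P(at least one) = 1 − 1/16 = 15/16.

15/16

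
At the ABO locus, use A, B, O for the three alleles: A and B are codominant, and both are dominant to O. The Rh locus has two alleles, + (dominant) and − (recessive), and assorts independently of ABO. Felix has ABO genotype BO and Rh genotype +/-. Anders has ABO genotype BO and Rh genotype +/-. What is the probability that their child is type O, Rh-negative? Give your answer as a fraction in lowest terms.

1/16

ABO cross BO × BO → offspring phenotypes: 1/4 O, 3/4 B.
Rh cross +/- × +/- → 3/4 Rh+, 1/4 Rh-.
Independent loci: P(type O, Rh-negative) = 1/4 × 1/4 = 1/16.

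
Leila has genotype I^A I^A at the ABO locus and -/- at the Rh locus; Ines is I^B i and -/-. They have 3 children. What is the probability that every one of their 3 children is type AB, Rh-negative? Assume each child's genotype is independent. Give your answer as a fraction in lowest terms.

1/8

ABO cross I^A I^A × I^B i → 1/2 A, 1/2 AB.
Rh cross -/- × -/- → 1 Rh-; so P(type AB, Rh-negative) = 1/2 × 1 = 1/2 per child.
All 3 independent: (1/2)^3 = 1/8.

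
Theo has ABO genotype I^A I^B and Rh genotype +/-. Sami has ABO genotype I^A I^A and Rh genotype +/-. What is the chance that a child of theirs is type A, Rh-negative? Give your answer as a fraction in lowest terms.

ABO cross I^A I^B × I^A I^A → offspring phenotypes: 1/2 A, 1/2 AB.
Rh cross +/- × +/- → 3/4 Rh+, 1/4 Rh-.
Independent loci: P(type A, Rh-negative) = 1/2 × 1/4 = 1/8.

1/8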